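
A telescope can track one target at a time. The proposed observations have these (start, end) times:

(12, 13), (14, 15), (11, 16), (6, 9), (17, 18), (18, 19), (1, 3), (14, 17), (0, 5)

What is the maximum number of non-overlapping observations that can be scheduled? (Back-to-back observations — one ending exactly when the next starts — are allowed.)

Sorted by end: (1,3)  (0,5)  (6,9)  (12,13)  (14,15)  (11,16)  (14,17)  (17,18)  (18,19)
take (1,3); take (6,9); take (12,13); take (14,15); take (17,18); take (18,19).
Selected 6 observations.

6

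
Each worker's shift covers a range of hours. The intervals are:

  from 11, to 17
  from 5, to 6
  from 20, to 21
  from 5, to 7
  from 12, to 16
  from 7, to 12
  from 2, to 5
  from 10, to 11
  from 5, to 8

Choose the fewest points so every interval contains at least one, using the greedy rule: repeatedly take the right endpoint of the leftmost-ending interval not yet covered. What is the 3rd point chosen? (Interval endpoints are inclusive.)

Sorted: [2,5] [5,6] [5,7] [5,8] [10,11] [7,12] [12,16] [11,17] [20,21]
{[2,5],[5,6],[5,7],[5,8]} hit by 5; {[10,11],[7,12]} hit by 11; {[12,16],[11,17]} hit by 16; {[20,21]} hit by 21.
Points: 5, 11, 16, 21 (4 total).

16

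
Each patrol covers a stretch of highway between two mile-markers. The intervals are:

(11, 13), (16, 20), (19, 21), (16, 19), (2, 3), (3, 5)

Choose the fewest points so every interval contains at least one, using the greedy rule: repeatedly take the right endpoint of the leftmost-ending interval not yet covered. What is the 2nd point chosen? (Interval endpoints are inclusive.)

13

Sort by right endpoint; whenever an interval is uncovered, place a point at its right end.
By right end: [2,3]  [3,5]  [11,13]  [16,19]  [16,20]  [19,21]
[2,3] uncovered → point at 3; [11,13] uncovered → point at 13; [16,19] uncovered → point at 19.
Points: 3, 13, 19 (3 total).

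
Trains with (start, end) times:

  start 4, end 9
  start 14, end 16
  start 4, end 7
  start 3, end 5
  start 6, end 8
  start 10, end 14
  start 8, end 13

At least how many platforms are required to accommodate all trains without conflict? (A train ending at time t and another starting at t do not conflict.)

The answer is the maximum number of intervals overlapping at any instant.
Events (time:±→running): 3:+→1 4:+→2 4:+→3 … peak 3.

3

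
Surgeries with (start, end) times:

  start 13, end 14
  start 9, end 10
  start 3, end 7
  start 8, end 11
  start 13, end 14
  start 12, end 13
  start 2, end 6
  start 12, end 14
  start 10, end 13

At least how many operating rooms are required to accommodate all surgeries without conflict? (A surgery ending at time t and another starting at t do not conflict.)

3

starts: [2, 3, 8, 9, 10, 12, 12, 13, 13]
ends:   [6, 7, 10, 11, 13, 13, 14, 14, 14]
s2→1 s3→2 e6→1 e7→0 s8→1 s9→2 e10→1 s10→2 e11→1 s12→2 s12→3  — peak 3.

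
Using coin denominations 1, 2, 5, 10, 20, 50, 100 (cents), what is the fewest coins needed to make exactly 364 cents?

364 − 3×100→64 − 1×50→14 − 1×10→4 − 2×2→0
Total coins = 3 + 1 + 1 + 2 = 7

7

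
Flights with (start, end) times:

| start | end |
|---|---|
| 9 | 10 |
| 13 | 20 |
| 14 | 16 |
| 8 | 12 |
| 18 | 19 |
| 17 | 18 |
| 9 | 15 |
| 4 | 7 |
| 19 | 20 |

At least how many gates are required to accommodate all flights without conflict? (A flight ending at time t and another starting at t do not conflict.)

Count concurrent intervals with a sweep; the peak is the room count.
Events (time:±→running): 4:+→1 7:-→0 8:+→1 9:+→2 9:+→3 … peak 3.

3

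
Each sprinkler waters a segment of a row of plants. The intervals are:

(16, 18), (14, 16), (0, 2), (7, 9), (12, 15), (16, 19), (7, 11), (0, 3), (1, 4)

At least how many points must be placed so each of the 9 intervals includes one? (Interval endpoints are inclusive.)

By right end: [0,2]  [0,3]  [1,4]  [7,9]  [7,11]  [12,15]  [14,16]  [16,18]  [16,19]
[0,2] uncovered → point at 2; [7,9] uncovered → point at 9; [12,15] uncovered → point at 15; [16,18] uncovered → point at 18.
Points: 2, 9, 15, 18 (4 total).

4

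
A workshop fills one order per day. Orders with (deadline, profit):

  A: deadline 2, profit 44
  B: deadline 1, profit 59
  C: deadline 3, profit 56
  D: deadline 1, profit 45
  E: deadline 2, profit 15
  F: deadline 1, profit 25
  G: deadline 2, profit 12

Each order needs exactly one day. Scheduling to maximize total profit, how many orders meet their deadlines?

Sort by profit descending; place each in the latest free slot ≤ its deadline.
By profit: B(d1,59), C(d3,56), D(d1,45), A(d2,44), F(d1,25), E(d2,15), G(d2,12)
B→slot 1; C→slot 3; D skipped; A→slot 2; F skipped; E skipped; G skipped.
3 of 7 scheduled.

3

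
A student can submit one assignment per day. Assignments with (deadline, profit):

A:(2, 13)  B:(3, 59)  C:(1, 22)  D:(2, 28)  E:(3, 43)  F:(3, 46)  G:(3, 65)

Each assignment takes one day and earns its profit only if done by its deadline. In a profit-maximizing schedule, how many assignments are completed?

Take jobs in profit order; each goes to the latest open slot no later than its deadline.
By profit: G(d3,65), B(d3,59), F(d3,46), E(d3,43), D(d2,28), C(d1,22), A(d2,13)
G→slot 3; B→slot 2; F→slot 1; E skipped; D skipped; C skipped; A skipped.
3 of 7 scheduled.

3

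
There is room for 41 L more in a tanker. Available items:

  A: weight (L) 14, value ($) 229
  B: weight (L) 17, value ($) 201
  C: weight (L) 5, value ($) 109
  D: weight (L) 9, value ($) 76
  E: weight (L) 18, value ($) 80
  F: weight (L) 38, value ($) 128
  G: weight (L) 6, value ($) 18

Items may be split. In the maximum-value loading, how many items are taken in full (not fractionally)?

Sort by value per unit weight and fill in that order.
Ratios (sorted): C 21.80, A 16.36, B 11.82, D 8.44, E 4.44, F 3.37, G 3.00
take C (5 @ 109); take A (14 @ 229); take B (17 @ 201); take 5/9 of D → 42.22. Capacity used 41/41.
3 item(s) taken whole; one partial (take 5/9 of D).

3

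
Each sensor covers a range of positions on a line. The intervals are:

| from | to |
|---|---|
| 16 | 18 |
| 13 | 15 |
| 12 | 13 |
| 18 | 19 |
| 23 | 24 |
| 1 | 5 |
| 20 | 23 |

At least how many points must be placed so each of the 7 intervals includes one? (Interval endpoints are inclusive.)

Sort by right endpoint; whenever an interval is uncovered, place a point at its right end.
Sorted: [1,5] [12,13] [13,15] [16,18] [18,19] [20,23] [23,24]
{[1,5]} hit by 5; {[12,13],[13,15]} hit by 13; {[16,18],[18,19]} hit by 18; {[20,23],[23,24]} hit by 23.
Points: 5, 13, 18, 23 (4 total).

4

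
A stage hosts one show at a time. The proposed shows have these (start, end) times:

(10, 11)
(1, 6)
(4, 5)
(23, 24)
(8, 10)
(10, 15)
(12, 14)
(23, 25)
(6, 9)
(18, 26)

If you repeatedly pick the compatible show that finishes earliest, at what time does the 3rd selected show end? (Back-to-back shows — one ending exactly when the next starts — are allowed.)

Order by finish time; keep every interval that doesn't clash with the previous kept one.
Sorted by end: (4,5)  (1,6)  (6,9)  (8,10)  (10,11)  (12,14)  (10,15)  (23,24)  (23,25)  (18,26)
take (4,5); take (6,9); skip (8,10); take (10,11); take (12,14); skip (10,15); take (23,24); skip (23,25).
Selected: (4,5) (6,9) (10,11) (12,14) (23,24)

11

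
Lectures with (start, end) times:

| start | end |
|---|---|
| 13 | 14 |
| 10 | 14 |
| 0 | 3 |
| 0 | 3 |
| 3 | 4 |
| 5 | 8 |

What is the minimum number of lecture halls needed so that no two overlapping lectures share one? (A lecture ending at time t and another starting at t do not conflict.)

2

Count concurrent intervals with a sweep; the peak is the room count.
Events (time:±→running): 0:+→1 0:+→2 … peak 2.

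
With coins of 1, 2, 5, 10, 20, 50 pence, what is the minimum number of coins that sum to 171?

171 = 3×50 + 1×20 + 1×1
Total coins = 3 + 1 + 1 = 5

5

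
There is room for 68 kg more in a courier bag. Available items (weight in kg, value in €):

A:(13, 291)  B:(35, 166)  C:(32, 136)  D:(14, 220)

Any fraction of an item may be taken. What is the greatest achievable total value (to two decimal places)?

Ratios (sorted): A 22.38, D 15.71, B 4.74, C 4.25
take A (13 @ 291); take D (14 @ 220); take B (35 @ 166); take 6/32 of C → 25.50. Capacity used 68/68.
Total value = 702.50

702.50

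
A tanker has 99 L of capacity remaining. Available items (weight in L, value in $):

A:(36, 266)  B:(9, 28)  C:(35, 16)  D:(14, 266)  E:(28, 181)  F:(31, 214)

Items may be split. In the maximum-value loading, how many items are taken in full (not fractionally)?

Sort by value per unit weight and fill in that order.
Order: D (266/14=19.00) > A (266/36=7.39) > F (214/31=6.90) > E (181/28=6.46) > B (28/9=3.11) > C (16/35=0.46)
Fill: take D (14 @ 266) → take A (36 @ 266) → take F (31 @ 214) → take 18/28 of E → 116.36; 99/99 used.
3 item(s) taken whole; one partial (take 18/28 of E).

3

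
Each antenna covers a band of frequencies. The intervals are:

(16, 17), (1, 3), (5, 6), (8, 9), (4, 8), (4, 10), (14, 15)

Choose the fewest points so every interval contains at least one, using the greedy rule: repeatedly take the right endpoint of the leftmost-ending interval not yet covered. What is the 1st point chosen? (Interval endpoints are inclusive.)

3

Process intervals by earliest right end; each time one isn't hit yet, stab at its right endpoint.
Sorted: [1,3] [5,6] [4,8] [8,9] [4,10] [14,15] [16,17]
{[1,3]} hit by 3; {[5,6],[4,8]} hit by 6; {[8,9],[4,10]} hit by 9; {[14,15]} hit by 15; {[16,17]} hit by 17.
Points: 3, 6, 9, 15, 17 (5 total).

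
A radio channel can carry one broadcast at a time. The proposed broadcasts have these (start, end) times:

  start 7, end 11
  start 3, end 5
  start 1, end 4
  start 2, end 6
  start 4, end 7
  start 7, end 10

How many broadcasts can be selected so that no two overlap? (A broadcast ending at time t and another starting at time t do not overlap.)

Greedy by earliest finish: after sorting by end time, pick each interval compatible with the last pick.
Sorted by end: (1,4)  (3,5)  (2,6)  (4,7)  (7,10)  (7,11)
take (1,4); take (4,7); take (7,10).
Selected 3 broadcasts.

3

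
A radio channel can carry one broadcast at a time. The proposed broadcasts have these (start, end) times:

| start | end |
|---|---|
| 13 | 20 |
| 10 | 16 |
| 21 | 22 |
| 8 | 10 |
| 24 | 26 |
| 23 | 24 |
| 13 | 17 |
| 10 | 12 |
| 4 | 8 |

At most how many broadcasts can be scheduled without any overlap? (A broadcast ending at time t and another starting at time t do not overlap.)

7

By end time: (4,8), (8,10), (10,12), (10,16), (13,17), (13,20), (21,22), (23,24), (24,26).
Pick (4,8); next start ≥ 8 → (8,10); next start ≥ 10 → (10,12); next start ≥ 12 → (13,17); next start ≥ 17 → (21,22); next start ≥ 22 → (23,24); next start ≥ 24 → (24,26).
Selected 7 broadcasts.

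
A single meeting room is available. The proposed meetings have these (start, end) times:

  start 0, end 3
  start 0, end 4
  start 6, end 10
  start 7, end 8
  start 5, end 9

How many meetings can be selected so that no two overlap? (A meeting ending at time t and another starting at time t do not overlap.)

By end time: (0,3), (0,4), (7,8), (5,9), (6,10).
Pick (0,3); next start ≥ 3 → (7,8).
Selected 2 meetings.

2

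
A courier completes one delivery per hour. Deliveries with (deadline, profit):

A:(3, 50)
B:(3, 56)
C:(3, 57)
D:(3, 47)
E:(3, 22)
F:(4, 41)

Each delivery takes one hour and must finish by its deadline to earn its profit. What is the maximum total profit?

204

Profit order: C=57 B=56 A=50 D=47 F=41 E=22
Assign: C→slot 3, B→slot 2, A→slot 1, D skipped, F→slot 4, E skipped.
Slots: [1:A] [2:B] [3:C] [4:F]
Profit = 50 + 56 + 57 + 41 = 204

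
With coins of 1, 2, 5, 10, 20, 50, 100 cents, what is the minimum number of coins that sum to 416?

Greedy: take as many of the largest coin as possible, then repeat with the remainder.
416 = 4×100 + 1×10 + 1×5 + 1×1
Total coins = 4 + 1 + 1 + 1 = 7

7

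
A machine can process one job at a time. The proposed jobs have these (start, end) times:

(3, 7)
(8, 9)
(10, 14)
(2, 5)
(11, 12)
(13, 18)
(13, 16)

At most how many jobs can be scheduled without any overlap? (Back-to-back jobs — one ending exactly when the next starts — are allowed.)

Sort by end time and greedily take each interval whose start is ≥ the last chosen end.
Sorted by end: (2,5)  (3,7)  (8,9)  (11,12)  (10,14)  (13,16)  (13,18)
take (2,5); take (8,9); take (11,12); skip (10,14); take (13,16); skip (13,18).
Selected 4 jobs.

4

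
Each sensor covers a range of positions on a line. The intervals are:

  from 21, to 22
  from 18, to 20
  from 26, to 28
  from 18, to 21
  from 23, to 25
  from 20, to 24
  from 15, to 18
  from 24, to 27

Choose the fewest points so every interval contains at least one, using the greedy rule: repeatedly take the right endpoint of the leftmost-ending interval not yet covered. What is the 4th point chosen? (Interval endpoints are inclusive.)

28

Process intervals by earliest right end; each time one isn't hit yet, stab at its right endpoint.
Sorted: [15,18] [18,20] [18,21] [21,22] [20,24] [23,25] [24,27] [26,28]
{[15,18],[18,20],[18,21]} hit by 18; {[21,22],[20,24]} hit by 22; {[23,25],[24,27]} hit by 25; {[26,28]} hit by 28.
Points: 18, 22, 25, 28 (4 total).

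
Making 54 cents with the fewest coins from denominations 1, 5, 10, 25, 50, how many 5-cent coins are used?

0

54 = 1×50 + 4×1
Count of 5: 0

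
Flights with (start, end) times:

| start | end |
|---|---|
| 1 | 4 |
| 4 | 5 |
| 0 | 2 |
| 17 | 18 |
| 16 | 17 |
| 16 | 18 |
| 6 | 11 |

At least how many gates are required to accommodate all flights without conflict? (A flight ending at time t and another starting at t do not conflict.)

The answer is the maximum number of intervals overlapping at any instant.
starts: [0, 1, 4, 6, 16, 16, 17]
ends:   [2, 4, 5, 11, 17, 18, 18]
s0→1 s1→2  — peak 2.

2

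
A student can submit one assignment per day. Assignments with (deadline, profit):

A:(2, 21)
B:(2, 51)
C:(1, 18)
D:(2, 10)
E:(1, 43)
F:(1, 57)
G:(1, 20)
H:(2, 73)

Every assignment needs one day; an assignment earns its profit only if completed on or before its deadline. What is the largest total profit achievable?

130

Take jobs in profit order; each goes to the latest open slot no later than its deadline.
Profit order: H=73 F=57 B=51 E=43 A=21 G=20 C=18 D=10
Assign: H→slot 2, F→slot 1, B skipped, E skipped, A skipped, G skipped, C skipped, D skipped.
Slots: [1:F] [2:H]
Profit = 57 + 73 = 130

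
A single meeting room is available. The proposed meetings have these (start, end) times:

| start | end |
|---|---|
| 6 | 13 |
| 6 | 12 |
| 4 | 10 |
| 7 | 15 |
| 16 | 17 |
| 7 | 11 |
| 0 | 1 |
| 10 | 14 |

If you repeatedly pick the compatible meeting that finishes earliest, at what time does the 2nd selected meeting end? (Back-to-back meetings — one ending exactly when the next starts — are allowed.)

10

Sort by end time and greedily take each interval whose start is ≥ the last chosen end.
By end time: (0,1), (4,10), (7,11), (6,12), (6,13), (10,14), (7,15), (16,17).
Pick (0,1); next start ≥ 1 → (4,10); next start ≥ 10 → (10,14); next start ≥ 14 → (16,17).
Selected: (0,1) (4,10) (10,14) (16,17)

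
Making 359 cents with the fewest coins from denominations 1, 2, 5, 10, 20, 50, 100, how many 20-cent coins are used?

359 − 3×100→59 − 1×50→9 − 1×5→4 − 2×2→0
Count of 20: 0

0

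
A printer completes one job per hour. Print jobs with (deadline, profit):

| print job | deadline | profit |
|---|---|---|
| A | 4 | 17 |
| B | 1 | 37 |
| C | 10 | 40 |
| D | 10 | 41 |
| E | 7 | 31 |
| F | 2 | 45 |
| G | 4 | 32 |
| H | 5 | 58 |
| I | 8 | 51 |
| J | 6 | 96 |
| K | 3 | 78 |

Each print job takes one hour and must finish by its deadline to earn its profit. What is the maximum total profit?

509

Sort by profit descending; place each in the latest free slot ≤ its deadline.
Profit order: J=96 K=78 H=58 I=51 F=45 D=41 C=40 B=37 G=32 E=31 A=17
Assign: J→slot 6, K→slot 3, H→slot 5, I→slot 8, F→slot 2, D→slot 10, C→slot 9, B→slot 1, G→slot 4, E→slot 7, A skipped.
Slots: [1:B] [2:F] [3:K] [4:G] [5:H] [6:J] [7:E] [8:I] [9:C] [10:D]
Profit = 37 + 45 + 78 + 32 + 58 + 96 + 31 + 51 + 40 + 41 = 509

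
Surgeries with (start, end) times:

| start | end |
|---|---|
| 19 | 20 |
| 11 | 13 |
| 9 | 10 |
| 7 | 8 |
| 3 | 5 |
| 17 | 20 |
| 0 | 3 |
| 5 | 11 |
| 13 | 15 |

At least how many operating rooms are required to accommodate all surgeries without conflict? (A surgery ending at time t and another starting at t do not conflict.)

Events (time:±→running): 0:+→1 3:-→0 3:+→1 5:-→0 5:+→1 7:+→2 … peak 2.

2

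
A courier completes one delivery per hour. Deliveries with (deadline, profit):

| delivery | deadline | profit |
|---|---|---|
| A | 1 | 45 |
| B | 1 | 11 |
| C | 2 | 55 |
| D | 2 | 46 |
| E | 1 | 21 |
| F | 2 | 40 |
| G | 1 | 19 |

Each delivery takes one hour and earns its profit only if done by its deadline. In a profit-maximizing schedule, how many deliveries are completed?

Sort by profit descending; place each in the latest free slot ≤ its deadline.
By profit: C(d2,55), D(d2,46), A(d1,45), F(d2,40), E(d1,21), G(d1,19), B(d1,11)
C→slot 2; D→slot 1; A skipped; F skipped; E skipped; G skipped; B skipped.
2 of 7 scheduled.

2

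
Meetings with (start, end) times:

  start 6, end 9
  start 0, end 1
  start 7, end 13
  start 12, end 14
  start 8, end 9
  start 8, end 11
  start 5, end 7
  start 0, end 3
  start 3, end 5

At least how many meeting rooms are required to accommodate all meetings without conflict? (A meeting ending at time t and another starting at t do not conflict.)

4

The answer is the maximum number of intervals overlapping at any instant.
starts: [0, 0, 3, 5, 6, 7, 8, 8, 12]
ends:   [1, 3, 5, 7, 9, 9, 11, 13, 14]
s0→1 s0→2 e1→1 e3→0 s3→1 e5→0 s5→1 s6→2 e7→1 s7→2 s8→3 s8→4  — peak 4.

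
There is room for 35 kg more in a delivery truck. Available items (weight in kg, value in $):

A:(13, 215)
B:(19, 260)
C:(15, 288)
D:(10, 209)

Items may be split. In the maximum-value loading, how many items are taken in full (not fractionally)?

Sort by value per unit weight and fill in that order.
Order: D (209/10=20.90) > C (288/15=19.20) > A (215/13=16.54) > B (260/19=13.68)
Fill: take D (10 @ 209) → take C (15 @ 288) → take 10/13 of A → 165.38; 35/35 used.
2 item(s) taken whole; one partial (take 10/13 of A).

2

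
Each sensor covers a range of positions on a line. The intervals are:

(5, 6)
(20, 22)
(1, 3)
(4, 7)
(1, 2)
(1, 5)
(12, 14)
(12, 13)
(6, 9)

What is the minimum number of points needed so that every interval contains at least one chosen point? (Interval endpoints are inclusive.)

By right end: [1,2]  [1,3]  [1,5]  [5,6]  [4,7]  [6,9]  [12,13]  [12,14]  [20,22]
[1,2] uncovered → point at 2; [5,6] uncovered → point at 6; [12,13] uncovered → point at 13; [20,22] uncovered → point at 22.
Points: 2, 6, 13, 22 (4 total).

4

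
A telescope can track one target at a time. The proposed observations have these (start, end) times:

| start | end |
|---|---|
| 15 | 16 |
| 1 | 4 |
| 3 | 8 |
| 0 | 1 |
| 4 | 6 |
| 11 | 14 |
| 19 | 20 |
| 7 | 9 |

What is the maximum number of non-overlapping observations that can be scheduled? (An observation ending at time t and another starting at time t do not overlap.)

By end time: (0,1), (1,4), (4,6), (3,8), (7,9), (11,14), (15,16), (19,20).
Pick (0,1); next start ≥ 1 → (1,4); next start ≥ 4 → (4,6); next start ≥ 6 → (7,9); next start ≥ 9 → (11,14); next start ≥ 14 → (15,16); next start ≥ 16 → (19,20).
Selected 7 observations.

7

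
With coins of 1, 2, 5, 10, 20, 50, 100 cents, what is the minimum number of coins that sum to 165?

4

165 = 1×100 + 1×50 + 1×10 + 1×5
Total coins = 1 + 1 + 1 + 1 = 4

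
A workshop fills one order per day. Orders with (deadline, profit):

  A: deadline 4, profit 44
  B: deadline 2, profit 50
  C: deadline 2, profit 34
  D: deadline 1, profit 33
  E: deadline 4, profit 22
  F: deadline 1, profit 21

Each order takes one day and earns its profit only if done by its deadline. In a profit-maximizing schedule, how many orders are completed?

Sort by profit descending; place each in the latest free slot ≤ its deadline.
By profit: B(d2,50), A(d4,44), C(d2,34), D(d1,33), E(d4,22), F(d1,21)
B→slot 2; A→slot 4; C→slot 1; D skipped; E→slot 3; F skipped.
4 of 6 scheduled.

4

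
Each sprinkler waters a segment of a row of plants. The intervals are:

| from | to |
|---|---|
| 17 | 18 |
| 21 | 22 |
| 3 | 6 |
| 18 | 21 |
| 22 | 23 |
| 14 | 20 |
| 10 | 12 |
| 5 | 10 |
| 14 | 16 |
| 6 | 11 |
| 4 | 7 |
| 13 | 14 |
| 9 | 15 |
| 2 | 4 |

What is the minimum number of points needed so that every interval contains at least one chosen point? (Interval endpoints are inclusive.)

5

Sorted: [2,4] [3,6] [4,7] [5,10] [6,11] [10,12] [13,14] [9,15] [14,16] [17,18] [14,20] [18,21] [21,22] [22,23]
{[2,4],[3,6],[4,7]} hit by 4; {[5,10],[6,11],[10,12]} hit by 10; {[13,14],[9,15],[14,16]} hit by 14; {[17,18],[14,20],[18,21]} hit by 18; {[21,22],[22,23]} hit by 22.
Points: 4, 10, 14, 18, 22 (5 total).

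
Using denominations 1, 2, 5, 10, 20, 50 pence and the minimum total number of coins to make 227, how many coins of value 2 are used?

Use the largest denomination that fits, subtract, and repeat.
227 = 4×50 + 1×20 + 1×5 + 1×2
Count of 2: 1

1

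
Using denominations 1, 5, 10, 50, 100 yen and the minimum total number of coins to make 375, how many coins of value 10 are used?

Greedy: take as many of the largest coin as possible, then repeat with the remainder.
375 = 3×100 + 1×50 + 2×10 + 1×5
Count of 10: 2

2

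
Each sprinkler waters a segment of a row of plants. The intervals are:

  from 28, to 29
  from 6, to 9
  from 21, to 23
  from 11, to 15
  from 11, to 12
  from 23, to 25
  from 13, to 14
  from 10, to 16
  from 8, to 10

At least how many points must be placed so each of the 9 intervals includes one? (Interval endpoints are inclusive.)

Sort by right endpoint; whenever an interval is uncovered, place a point at its right end.
By right end: [6,9]  [8,10]  [11,12]  [13,14]  [11,15]  [10,16]  [21,23]  [23,25]  [28,29]
[6,9] uncovered → point at 9; [11,12] uncovered → point at 12; [13,14] uncovered → point at 14; [21,23] uncovered → point at 23; [28,29] uncovered → point at 29.
Points: 9, 12, 14, 23, 29 (5 total).

5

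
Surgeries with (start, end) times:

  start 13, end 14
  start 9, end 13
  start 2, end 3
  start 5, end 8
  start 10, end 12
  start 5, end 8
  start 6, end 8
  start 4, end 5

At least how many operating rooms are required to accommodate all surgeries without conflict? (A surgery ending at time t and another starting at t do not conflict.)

The answer is the maximum number of intervals overlapping at any instant.
starts: [2, 4, 5, 5, 6, 9, 10, 13]
ends:   [3, 5, 8, 8, 8, 12, 13, 14]
s2→1 e3→0 s4→1 e5→0 s5→1 s5→2 s6→3  — peak 3.

3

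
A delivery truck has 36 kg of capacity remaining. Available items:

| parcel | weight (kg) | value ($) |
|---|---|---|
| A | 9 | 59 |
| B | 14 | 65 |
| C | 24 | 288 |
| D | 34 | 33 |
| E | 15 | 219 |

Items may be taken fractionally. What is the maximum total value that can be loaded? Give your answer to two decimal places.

Sort by value per unit weight and fill in that order.
Order: E (219/15=14.60) > C (288/24=12.00) > A (59/9=6.56) > B (65/14=4.64) > D (33/34=0.97)
Fill: take E (15 @ 219) → take 21/24 of C → 252.00; 36/36 used.
Total value = 471.00

471.00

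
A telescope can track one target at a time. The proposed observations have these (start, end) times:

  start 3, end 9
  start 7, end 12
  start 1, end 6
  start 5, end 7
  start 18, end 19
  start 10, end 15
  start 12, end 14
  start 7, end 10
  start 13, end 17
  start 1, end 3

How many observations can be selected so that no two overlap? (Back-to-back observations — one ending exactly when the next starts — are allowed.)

5

By end time: (1,3), (1,6), (5,7), (3,9), (7,10), (7,12), (12,14), (10,15), (13,17), (18,19).
Pick (1,3); next start ≥ 3 → (5,7); next start ≥ 7 → (7,10); next start ≥ 10 → (12,14); next start ≥ 14 → (18,19).
Selected 5 observations.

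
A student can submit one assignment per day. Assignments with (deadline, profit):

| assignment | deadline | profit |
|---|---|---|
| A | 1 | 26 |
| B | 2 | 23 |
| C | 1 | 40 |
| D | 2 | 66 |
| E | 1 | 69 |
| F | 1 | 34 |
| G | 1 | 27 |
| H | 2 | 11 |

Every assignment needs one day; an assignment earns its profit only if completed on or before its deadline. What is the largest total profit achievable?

135

By profit: E(d1,69), D(d2,66), C(d1,40), F(d1,34), G(d1,27), A(d1,26), B(d2,23), H(d2,11)
E→slot 1; D→slot 2; C skipped; F skipped; G skipped; A skipped; B skipped; H skipped.
Profit = 69 + 66 = 135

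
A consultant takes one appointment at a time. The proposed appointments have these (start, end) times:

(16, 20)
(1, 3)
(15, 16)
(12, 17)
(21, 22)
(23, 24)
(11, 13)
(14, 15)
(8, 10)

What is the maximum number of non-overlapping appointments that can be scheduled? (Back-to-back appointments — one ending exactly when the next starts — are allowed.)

Greedy by earliest finish: after sorting by end time, pick each interval compatible with the last pick.
Sorted by end: (1,3)  (8,10)  (11,13)  (14,15)  (15,16)  (12,17)  (16,20)  (21,22)  (23,24)
take (1,3); take (8,10); take (11,13); take (14,15); take (15,16); take (16,20); take (21,22); take (23,24).
Selected 8 appointments.

8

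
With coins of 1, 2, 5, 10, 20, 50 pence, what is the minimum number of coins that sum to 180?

5

180 − 3×50→30 − 1×20→10 − 1×10→0
Total coins = 3 + 1 + 1 = 5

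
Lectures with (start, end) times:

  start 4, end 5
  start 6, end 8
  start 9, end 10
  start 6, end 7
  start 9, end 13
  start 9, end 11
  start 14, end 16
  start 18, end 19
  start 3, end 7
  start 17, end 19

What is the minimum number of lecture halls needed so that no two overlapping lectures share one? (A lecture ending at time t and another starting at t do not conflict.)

Count concurrent intervals with a sweep; the peak is the room count.
starts: [3, 4, 6, 6, 9, 9, 9, 14, 17, 18]
ends:   [5, 7, 7, 8, 10, 11, 13, 16, 19, 19]
s3→1 s4→2 e5→1 s6→2 s6→3  — peak 3.

3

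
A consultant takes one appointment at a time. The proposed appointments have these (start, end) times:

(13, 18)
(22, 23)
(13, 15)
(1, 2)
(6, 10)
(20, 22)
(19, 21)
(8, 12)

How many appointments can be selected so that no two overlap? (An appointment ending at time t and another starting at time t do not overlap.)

5

Greedy by earliest finish: after sorting by end time, pick each interval compatible with the last pick.
Sorted by end: (1,2)  (6,10)  (8,12)  (13,15)  (13,18)  (19,21)  (20,22)  (22,23)
take (1,2); take (6,10); take (13,15); take (19,21); skip (20,22); take (22,23).
Selected 5 appointments.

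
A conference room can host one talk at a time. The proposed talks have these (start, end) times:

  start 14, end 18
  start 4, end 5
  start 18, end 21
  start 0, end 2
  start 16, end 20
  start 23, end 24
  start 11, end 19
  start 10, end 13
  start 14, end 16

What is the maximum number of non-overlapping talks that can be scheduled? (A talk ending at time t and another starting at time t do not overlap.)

Sorted by end: (0,2)  (4,5)  (10,13)  (14,16)  (14,18)  (11,19)  (16,20)  (18,21)  (23,24)
take (0,2); take (4,5); take (10,13); take (14,16); skip (11,19); take (16,20); take (23,24).
Selected 6 talks.

6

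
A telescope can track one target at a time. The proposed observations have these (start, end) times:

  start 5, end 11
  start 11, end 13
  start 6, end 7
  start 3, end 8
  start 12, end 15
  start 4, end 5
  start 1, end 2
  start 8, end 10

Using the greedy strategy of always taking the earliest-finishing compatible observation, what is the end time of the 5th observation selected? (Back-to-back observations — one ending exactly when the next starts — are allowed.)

Order by finish time; keep every interval that doesn't clash with the previous kept one.
Sorted by end: (1,2)  (4,5)  (6,7)  (3,8)  (8,10)  (5,11)  (11,13)  (12,15)
take (1,2); take (4,5); take (6,7); take (8,10); take (11,13); skip (12,15).
Selected: (1,2) (4,5) (6,7) (8,10) (11,13)

13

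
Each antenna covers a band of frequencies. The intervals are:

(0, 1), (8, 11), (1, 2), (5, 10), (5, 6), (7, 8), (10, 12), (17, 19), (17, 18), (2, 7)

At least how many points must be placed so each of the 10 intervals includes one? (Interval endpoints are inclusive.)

Sorted: [0,1] [1,2] [5,6] [2,7] [7,8] [5,10] [8,11] [10,12] [17,18] [17,19]
{[0,1],[1,2]} hit by 1; {[5,6],[2,7]} hit by 6; {[7,8],[5,10],[8,11]} hit by 8; {[10,12]} hit by 12; {[17,18],[17,19]} hit by 18.
Points: 1, 6, 8, 12, 18 (5 total).

5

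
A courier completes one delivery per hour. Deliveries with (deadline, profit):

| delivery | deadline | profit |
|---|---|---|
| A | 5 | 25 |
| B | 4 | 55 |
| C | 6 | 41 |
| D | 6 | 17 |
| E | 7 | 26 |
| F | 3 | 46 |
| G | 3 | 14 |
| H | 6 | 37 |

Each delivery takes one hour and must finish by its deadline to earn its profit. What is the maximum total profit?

247

Profit order: B=55 F=46 C=41 H=37 E=26 A=25 D=17 G=14
Assign: B→slot 4, F→slot 3, C→slot 6, H→slot 5, E→slot 7, A→slot 2, D→slot 1, G skipped.
Slots: [1:D] [2:A] [3:F] [4:B] [5:H] [6:C] [7:E]
Profit = 17 + 25 + 46 + 55 + 37 + 41 + 26 = 247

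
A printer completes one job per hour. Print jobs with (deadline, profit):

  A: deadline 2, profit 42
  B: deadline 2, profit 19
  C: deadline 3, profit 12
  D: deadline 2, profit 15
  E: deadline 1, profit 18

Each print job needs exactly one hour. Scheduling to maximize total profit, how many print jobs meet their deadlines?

Take jobs in profit order; each goes to the latest open slot no later than its deadline.
By profit: A(d2,42), B(d2,19), E(d1,18), D(d2,15), C(d3,12)
A→slot 2; B→slot 1; E skipped; D skipped; C→slot 3.
3 of 5 scheduled.

3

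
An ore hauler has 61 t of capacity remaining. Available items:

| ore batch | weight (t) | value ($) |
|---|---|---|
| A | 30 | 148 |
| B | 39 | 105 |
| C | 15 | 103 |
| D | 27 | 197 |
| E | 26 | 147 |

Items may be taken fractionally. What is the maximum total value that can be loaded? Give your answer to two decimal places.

407.42

Ratios (sorted): D 7.30, C 6.87, E 5.65, A 4.93, B 2.69
take D (27 @ 197); take C (15 @ 103); take 19/26 of E → 107.42. Capacity used 61/61.
Total value = 407.42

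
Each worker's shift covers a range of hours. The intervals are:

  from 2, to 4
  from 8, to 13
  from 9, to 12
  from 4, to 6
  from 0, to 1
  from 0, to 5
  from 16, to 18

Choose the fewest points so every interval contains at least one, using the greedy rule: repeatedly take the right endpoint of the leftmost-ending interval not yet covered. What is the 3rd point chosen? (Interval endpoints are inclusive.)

Sorted: [0,1] [2,4] [0,5] [4,6] [9,12] [8,13] [16,18]
{[0,1]} hit by 1; {[2,4],[0,5],[4,6]} hit by 4; {[9,12],[8,13]} hit by 12; {[16,18]} hit by 18.
Points: 1, 4, 12, 18 (4 total).

12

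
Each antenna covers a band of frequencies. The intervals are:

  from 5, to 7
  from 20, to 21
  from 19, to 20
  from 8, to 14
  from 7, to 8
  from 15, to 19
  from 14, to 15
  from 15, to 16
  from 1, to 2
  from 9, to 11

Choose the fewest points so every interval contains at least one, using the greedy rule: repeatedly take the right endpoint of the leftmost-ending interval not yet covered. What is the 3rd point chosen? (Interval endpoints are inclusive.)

11

Process intervals by earliest right end; each time one isn't hit yet, stab at its right endpoint.
Sorted: [1,2] [5,7] [7,8] [9,11] [8,14] [14,15] [15,16] [15,19] [19,20] [20,21]
{[1,2]} hit by 2; {[5,7],[7,8]} hit by 7; {[9,11],[8,14]} hit by 11; {[14,15],[15,16],[15,19]} hit by 15; {[19,20],[20,21]} hit by 20.
Points: 2, 7, 11, 15, 20 (5 total).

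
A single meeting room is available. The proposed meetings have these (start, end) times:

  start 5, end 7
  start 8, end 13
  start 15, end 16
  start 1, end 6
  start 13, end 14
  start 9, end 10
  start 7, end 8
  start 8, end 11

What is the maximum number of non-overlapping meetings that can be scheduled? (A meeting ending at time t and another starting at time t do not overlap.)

5

Sort by end time and greedily take each interval whose start is ≥ the last chosen end.
By end time: (1,6), (5,7), (7,8), (9,10), (8,11), (8,13), (13,14), (15,16).
Pick (1,6); next start ≥ 6 → (7,8); next start ≥ 8 → (9,10); next start ≥ 10 → (13,14); next start ≥ 14 → (15,16).
Selected 5 meetings.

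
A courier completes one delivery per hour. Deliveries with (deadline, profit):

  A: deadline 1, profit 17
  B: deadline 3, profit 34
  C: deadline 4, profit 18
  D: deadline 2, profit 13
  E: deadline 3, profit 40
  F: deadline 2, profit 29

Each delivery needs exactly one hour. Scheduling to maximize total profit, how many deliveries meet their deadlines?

4

Take jobs in profit order; each goes to the latest open slot no later than its deadline.
Profit order: E=40 B=34 F=29 C=18 A=17 D=13
Assign: E→slot 3, B→slot 2, F→slot 1, C→slot 4, A skipped, D skipped.
Slots: [1:F] [2:B] [3:E] [4:C]
4 of 6 scheduled.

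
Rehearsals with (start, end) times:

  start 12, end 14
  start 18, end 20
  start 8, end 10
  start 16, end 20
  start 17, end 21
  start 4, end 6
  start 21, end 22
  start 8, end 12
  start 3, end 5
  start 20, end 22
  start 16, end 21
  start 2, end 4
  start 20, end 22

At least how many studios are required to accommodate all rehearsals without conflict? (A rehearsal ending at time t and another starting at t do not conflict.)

4

The answer is the maximum number of intervals overlapping at any instant.
starts: [2, 3, 4, 8, 8, 12, 16, 16, 17, 18, 20, 20, 21]
ends:   [4, 5, 6, 10, 12, 14, 20, 20, 21, 21, 22, 22, 22]
s2→1 s3→2 e4→1 s4→2 e5→1 e6→0 s8→1 s8→2 e10→1 e12→0 s12→1 e14→0 s16→1 s16→2 s17→3 s18→4  — peak 4.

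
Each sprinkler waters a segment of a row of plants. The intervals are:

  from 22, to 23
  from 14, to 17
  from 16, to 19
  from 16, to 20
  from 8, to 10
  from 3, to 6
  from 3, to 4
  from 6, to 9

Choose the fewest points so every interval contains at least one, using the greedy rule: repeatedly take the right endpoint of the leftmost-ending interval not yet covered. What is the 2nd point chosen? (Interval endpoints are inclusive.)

9

Process intervals by earliest right end; each time one isn't hit yet, stab at its right endpoint.
By right end: [3,4]  [3,6]  [6,9]  [8,10]  [14,17]  [16,19]  [16,20]  [22,23]
[3,4] uncovered → point at 4; [6,9] uncovered → point at 9; [14,17] uncovered → point at 17; [22,23] uncovered → point at 23.
Points: 4, 9, 17, 23 (4 total).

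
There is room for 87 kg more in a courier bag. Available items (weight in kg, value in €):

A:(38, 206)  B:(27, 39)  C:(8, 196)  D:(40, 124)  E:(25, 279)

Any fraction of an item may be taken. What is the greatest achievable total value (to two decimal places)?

Greedy by value/weight ratio, highest first.
Ratios (sorted): C 24.50, E 11.16, A 5.42, D 3.10, B 1.44
take C (8 @ 196); take E (25 @ 279); take A (38 @ 206); take 16/40 of D → 49.60. Capacity used 87/87.
Total value = 730.60

730.60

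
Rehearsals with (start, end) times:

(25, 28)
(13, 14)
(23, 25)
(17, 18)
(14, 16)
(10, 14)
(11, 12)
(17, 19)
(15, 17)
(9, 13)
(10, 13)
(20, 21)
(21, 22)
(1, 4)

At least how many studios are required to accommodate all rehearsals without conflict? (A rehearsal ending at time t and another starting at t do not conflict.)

4

Count concurrent intervals with a sweep; the peak is the room count.
starts: [1, 9, 10, 10, 11, 13, 14, 15, 17, 17, 20, 21, 23, 25]
ends:   [4, 12, 13, 13, 14, 14, 16, 17, 18, 19, 21, 22, 25, 28]
s1→1 e4→0 s9→1 s10→2 s10→3 s11→4  — peak 4.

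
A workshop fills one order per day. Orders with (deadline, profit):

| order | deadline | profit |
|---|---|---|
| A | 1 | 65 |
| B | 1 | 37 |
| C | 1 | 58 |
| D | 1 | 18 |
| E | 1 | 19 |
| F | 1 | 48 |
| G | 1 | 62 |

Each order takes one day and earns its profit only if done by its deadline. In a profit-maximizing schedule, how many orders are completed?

1

Sort by profit descending; place each in the latest free slot ≤ its deadline.
Profit order: A=65 G=62 C=58 F=48 B=37 E=19 D=18
Assign: A→slot 1, G skipped, C skipped, F skipped, B skipped, E skipped, D skipped.
Slots: [1:A]
1 of 7 scheduled.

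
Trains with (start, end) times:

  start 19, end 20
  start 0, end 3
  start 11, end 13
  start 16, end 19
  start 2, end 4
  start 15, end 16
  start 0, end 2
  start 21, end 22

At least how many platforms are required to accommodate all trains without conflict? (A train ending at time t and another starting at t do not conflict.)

2

Count concurrent intervals with a sweep; the peak is the room count.
Events (time:±→running): 0:+→1 0:+→2 … peak 2.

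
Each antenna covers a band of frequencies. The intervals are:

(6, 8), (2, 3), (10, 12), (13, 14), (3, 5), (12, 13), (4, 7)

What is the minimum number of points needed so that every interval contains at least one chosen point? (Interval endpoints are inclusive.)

4

Sorted: [2,3] [3,5] [4,7] [6,8] [10,12] [12,13] [13,14]
{[2,3],[3,5]} hit by 3; {[4,7],[6,8]} hit by 7; {[10,12],[12,13]} hit by 12; {[13,14]} hit by 14.
Points: 3, 7, 12, 14 (4 total).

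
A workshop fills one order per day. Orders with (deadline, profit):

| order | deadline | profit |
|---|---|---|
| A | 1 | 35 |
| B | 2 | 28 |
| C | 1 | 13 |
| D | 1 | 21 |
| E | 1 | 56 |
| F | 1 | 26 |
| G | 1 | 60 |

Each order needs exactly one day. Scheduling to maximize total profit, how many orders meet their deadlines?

2

By profit: G(d1,60), E(d1,56), A(d1,35), B(d2,28), F(d1,26), D(d1,21), C(d1,13)
G→slot 1; E skipped; A skipped; B→slot 2; F skipped; D skipped; C skipped.
2 of 7 scheduled.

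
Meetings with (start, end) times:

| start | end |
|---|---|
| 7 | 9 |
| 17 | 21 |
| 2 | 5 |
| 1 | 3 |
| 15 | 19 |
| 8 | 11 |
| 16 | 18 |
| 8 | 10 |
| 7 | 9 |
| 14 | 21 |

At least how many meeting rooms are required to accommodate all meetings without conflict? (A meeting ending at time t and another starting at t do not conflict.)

4

Count concurrent intervals with a sweep; the peak is the room count.
starts: [1, 2, 7, 7, 8, 8, 14, 15, 16, 17]
ends:   [3, 5, 9, 9, 10, 11, 18, 19, 21, 21]
s1→1 s2→2 e3→1 e5→0 s7→1 s7→2 s8→3 s8→4  — peak 4.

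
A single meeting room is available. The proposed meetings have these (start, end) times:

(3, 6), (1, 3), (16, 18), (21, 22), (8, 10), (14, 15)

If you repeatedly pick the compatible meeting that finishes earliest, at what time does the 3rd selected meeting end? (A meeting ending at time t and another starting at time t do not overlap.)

10

Sort by end time and greedily take each interval whose start is ≥ the last chosen end.
Sorted by end: (1,3)  (3,6)  (8,10)  (14,15)  (16,18)  (21,22)
take (1,3); take (3,6); take (8,10); take (14,15); take (16,18); take (21,22).
Selected: (1,3) (3,6) (8,10) (14,15) (16,18) (21,22)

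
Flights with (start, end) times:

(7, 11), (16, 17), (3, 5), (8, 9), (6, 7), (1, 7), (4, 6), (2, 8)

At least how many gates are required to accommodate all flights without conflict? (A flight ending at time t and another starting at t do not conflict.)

4

The answer is the maximum number of intervals overlapping at any instant.
Events (time:±→running): 1:+→1 2:+→2 3:+→3 4:+→4 … peak 4.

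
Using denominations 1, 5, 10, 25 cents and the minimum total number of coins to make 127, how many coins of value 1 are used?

2

127 − 5×25→2 − 2×1→0
Count of 1: 2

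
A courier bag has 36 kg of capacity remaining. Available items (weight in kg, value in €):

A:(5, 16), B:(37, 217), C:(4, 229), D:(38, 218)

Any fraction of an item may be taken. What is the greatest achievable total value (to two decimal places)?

Greedy by value/weight ratio, highest first.
Order: C (229/4=57.25) > B (217/37=5.86) > D (218/38=5.74) > A (16/5=3.20)
Fill: take C (4 @ 229) → take 32/37 of B → 187.68; 36/36 used.
Total value = 416.68

416.68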